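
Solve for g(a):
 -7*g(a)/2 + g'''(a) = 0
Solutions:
 g(a) = C3*exp(2^(2/3)*7^(1/3)*a/2) + (C1*sin(2^(2/3)*sqrt(3)*7^(1/3)*a/4) + C2*cos(2^(2/3)*sqrt(3)*7^(1/3)*a/4))*exp(-2^(2/3)*7^(1/3)*a/4)


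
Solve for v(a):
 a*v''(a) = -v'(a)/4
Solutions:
 v(a) = C1 + C2*a^(3/4)


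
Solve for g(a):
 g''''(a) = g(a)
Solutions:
 g(a) = C1*exp(-a) + C2*exp(a) + C3*sin(a) + C4*cos(a)


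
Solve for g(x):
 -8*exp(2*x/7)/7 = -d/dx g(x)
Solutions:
 g(x) = C1 + 4*exp(2*x/7)


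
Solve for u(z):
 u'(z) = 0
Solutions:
 u(z) = C1


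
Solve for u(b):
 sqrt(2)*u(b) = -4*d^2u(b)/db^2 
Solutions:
 u(b) = C1*sin(2^(1/4)*b/2) + C2*cos(2^(1/4)*b/2)


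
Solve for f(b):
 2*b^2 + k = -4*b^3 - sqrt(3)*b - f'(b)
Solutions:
 f(b) = C1 - b^4 - 2*b^3/3 - sqrt(3)*b^2/2 - b*k


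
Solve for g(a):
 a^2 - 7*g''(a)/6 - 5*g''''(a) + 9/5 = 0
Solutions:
 g(a) = C1 + C2*a + C3*sin(sqrt(210)*a/30) + C4*cos(sqrt(210)*a/30) + a^4/14 - 711*a^2/245


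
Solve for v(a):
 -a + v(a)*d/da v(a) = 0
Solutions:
 v(a) = -sqrt(C1 + a^2)
 v(a) = sqrt(C1 + a^2)


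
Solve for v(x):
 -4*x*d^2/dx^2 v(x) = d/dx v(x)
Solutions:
 v(x) = C1 + C2*x^(3/4)


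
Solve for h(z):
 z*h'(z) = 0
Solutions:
 h(z) = C1


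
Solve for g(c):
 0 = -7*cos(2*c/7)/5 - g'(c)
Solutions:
 g(c) = C1 - 49*sin(2*c/7)/10


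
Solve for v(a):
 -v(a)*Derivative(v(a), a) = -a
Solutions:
 v(a) = -sqrt(C1 + a^2)
 v(a) = sqrt(C1 + a^2)


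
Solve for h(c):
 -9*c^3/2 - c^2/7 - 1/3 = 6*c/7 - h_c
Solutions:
 h(c) = C1 + 9*c^4/8 + c^3/21 + 3*c^2/7 + c/3


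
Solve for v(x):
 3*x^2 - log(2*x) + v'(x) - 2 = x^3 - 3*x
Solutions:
 v(x) = C1 + x^4/4 - x^3 - 3*x^2/2 + x*log(x) + x*log(2) + x


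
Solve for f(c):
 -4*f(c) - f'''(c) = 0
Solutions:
 f(c) = C3*exp(-2^(2/3)*c) + (C1*sin(2^(2/3)*sqrt(3)*c/2) + C2*cos(2^(2/3)*sqrt(3)*c/2))*exp(2^(2/3)*c/2)


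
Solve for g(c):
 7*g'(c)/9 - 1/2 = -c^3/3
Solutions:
 g(c) = C1 - 3*c^4/28 + 9*c/14


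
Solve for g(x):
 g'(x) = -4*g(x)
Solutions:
 g(x) = C1*exp(-4*x)


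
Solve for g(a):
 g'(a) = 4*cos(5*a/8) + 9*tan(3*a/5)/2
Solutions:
 g(a) = C1 - 15*log(cos(3*a/5))/2 + 32*sin(5*a/8)/5


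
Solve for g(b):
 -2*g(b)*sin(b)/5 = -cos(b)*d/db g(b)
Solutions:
 g(b) = C1/cos(b)^(2/5)


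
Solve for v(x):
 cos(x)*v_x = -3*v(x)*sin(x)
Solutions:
 v(x) = C1*cos(x)^3


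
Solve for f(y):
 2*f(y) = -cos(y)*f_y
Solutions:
 f(y) = C1*(sin(y) - 1)/(sin(y) + 1)


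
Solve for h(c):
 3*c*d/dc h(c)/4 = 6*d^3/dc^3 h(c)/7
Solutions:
 h(c) = C1 + Integral(C2*airyai(7^(1/3)*c/2) + C3*airybi(7^(1/3)*c/2), c)


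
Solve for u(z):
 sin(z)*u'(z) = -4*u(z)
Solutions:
 u(z) = C1*(cos(z)^2 + 2*cos(z) + 1)/(cos(z)^2 - 2*cos(z) + 1)


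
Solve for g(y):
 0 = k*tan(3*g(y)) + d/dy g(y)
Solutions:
 g(y) = -asin(C1*exp(-3*k*y))/3 + pi/3
 g(y) = asin(C1*exp(-3*k*y))/3


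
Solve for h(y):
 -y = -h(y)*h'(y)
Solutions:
 h(y) = -sqrt(C1 + y^2)
 h(y) = sqrt(C1 + y^2)


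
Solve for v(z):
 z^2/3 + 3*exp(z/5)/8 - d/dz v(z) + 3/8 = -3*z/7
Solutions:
 v(z) = C1 + z^3/9 + 3*z^2/14 + 3*z/8 + 15*exp(z/5)/8


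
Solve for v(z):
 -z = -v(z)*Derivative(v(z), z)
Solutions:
 v(z) = -sqrt(C1 + z^2)
 v(z) = sqrt(C1 + z^2)


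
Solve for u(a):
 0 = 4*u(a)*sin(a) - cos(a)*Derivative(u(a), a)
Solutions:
 u(a) = C1/cos(a)^4


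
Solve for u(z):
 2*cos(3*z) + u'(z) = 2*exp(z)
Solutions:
 u(z) = C1 + 2*exp(z) - 2*sin(3*z)/3


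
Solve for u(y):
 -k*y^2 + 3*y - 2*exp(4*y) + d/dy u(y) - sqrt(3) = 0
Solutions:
 u(y) = C1 + k*y^3/3 - 3*y^2/2 + sqrt(3)*y + exp(4*y)/2


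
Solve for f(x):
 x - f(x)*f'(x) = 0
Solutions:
 f(x) = -sqrt(C1 + x^2)
 f(x) = sqrt(C1 + x^2)


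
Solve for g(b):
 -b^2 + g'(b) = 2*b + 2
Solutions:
 g(b) = C1 + b^3/3 + b^2 + 2*b


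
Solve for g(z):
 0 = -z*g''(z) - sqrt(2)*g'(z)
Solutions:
 g(z) = C1 + C2*z^(1 - sqrt(2))


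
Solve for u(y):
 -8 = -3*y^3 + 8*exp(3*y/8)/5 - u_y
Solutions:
 u(y) = C1 - 3*y^4/4 + 8*y + 64*exp(3*y/8)/15


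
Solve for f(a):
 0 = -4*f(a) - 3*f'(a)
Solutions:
 f(a) = C1*exp(-4*a/3)


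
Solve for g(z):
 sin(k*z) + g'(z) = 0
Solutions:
 g(z) = C1 + cos(k*z)/k


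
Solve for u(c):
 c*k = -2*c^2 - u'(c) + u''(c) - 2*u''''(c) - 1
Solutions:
 u(c) = C1 + C4*exp(-c) - 2*c^3/3 - c^2*k/2 - 2*c^2 - c*k - 5*c + (C2*sin(c/2) + C3*cos(c/2))*exp(c/2)


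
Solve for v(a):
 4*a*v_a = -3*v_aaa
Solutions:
 v(a) = C1 + Integral(C2*airyai(-6^(2/3)*a/3) + C3*airybi(-6^(2/3)*a/3), a)


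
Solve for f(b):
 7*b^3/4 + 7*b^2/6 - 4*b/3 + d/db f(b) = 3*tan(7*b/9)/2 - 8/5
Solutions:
 f(b) = C1 - 7*b^4/16 - 7*b^3/18 + 2*b^2/3 - 8*b/5 - 27*log(cos(7*b/9))/14


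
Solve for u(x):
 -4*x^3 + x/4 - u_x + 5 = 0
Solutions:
 u(x) = C1 - x^4 + x^2/8 + 5*x


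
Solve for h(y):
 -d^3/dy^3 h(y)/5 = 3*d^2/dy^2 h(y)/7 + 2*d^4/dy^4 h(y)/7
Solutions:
 h(y) = C1 + C2*y + (C3*sin(sqrt(551)*y/20) + C4*cos(sqrt(551)*y/20))*exp(-7*y/20)


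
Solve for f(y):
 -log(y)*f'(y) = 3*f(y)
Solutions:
 f(y) = C1*exp(-3*li(y))


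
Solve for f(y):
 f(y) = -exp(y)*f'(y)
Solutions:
 f(y) = C1*exp(exp(-y))


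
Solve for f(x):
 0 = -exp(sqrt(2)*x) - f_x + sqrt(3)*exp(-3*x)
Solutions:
 f(x) = C1 - sqrt(2)*exp(sqrt(2)*x)/2 - sqrt(3)*exp(-3*x)/3


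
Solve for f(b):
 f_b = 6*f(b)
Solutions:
 f(b) = C1*exp(6*b)


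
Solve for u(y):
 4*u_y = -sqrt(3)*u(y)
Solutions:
 u(y) = C1*exp(-sqrt(3)*y/4)


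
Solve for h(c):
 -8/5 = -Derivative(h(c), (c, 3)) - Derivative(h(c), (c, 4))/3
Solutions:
 h(c) = C1 + C2*c + C3*c^2 + C4*exp(-3*c) + 4*c^3/15


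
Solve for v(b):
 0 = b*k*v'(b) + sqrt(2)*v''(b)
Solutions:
 v(b) = Piecewise((-2^(3/4)*sqrt(pi)*C1*erf(2^(1/4)*b*sqrt(k)/2)/(2*sqrt(k)) - C2, (k > 0) | (k < 0)), (-C1*b - C2, True))


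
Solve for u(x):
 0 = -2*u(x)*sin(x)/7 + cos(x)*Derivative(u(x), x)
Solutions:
 u(x) = C1/cos(x)^(2/7)


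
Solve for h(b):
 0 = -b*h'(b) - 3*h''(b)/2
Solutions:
 h(b) = C1 + C2*erf(sqrt(3)*b/3)


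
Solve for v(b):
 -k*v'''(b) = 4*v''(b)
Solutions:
 v(b) = C1 + C2*b + C3*exp(-4*b/k)


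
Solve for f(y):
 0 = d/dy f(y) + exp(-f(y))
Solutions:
 f(y) = log(C1 - y)


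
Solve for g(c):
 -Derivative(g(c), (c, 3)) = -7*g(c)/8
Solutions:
 g(c) = C3*exp(7^(1/3)*c/2) + (C1*sin(sqrt(3)*7^(1/3)*c/4) + C2*cos(sqrt(3)*7^(1/3)*c/4))*exp(-7^(1/3)*c/4)


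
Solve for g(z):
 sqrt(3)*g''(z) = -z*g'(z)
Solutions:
 g(z) = C1 + C2*erf(sqrt(2)*3^(3/4)*z/6)


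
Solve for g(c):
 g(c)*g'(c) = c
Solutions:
 g(c) = -sqrt(C1 + c^2)
 g(c) = sqrt(C1 + c^2)


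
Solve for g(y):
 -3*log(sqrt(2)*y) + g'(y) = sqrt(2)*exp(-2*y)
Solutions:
 g(y) = C1 + 3*y*log(y) + y*(-3 + 3*log(2)/2) - sqrt(2)*exp(-2*y)/2


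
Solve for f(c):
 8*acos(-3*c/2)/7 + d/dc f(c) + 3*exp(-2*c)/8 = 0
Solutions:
 f(c) = C1 - 8*c*acos(-3*c/2)/7 - 8*sqrt(4 - 9*c^2)/21 + 3*exp(-2*c)/16


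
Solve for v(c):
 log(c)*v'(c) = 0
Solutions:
 v(c) = C1


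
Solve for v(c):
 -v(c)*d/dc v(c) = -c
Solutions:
 v(c) = -sqrt(C1 + c^2)
 v(c) = sqrt(C1 + c^2)


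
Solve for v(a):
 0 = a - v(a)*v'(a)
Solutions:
 v(a) = -sqrt(C1 + a^2)
 v(a) = sqrt(C1 + a^2)


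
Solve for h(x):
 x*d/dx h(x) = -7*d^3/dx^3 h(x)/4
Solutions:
 h(x) = C1 + Integral(C2*airyai(-14^(2/3)*x/7) + C3*airybi(-14^(2/3)*x/7), x)


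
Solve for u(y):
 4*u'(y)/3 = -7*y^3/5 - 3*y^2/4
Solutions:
 u(y) = C1 - 21*y^4/80 - 3*y^3/16


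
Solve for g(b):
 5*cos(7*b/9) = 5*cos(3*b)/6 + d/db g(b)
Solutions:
 g(b) = C1 + 45*sin(7*b/9)/7 - 5*sin(3*b)/18


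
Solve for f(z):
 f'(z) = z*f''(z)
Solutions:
 f(z) = C1 + C2*z^2


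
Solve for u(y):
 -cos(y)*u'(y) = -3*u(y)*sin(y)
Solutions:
 u(y) = C1/cos(y)^3


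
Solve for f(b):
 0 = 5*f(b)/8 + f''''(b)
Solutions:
 f(b) = (C1*sin(2^(3/4)*5^(1/4)*b/4) + C2*cos(2^(3/4)*5^(1/4)*b/4))*exp(-2^(3/4)*5^(1/4)*b/4) + (C3*sin(2^(3/4)*5^(1/4)*b/4) + C4*cos(2^(3/4)*5^(1/4)*b/4))*exp(2^(3/4)*5^(1/4)*b/4)


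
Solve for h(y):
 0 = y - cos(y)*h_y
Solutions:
 h(y) = C1 + Integral(y/cos(y), y)


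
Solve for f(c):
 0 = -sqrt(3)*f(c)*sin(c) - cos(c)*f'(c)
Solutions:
 f(c) = C1*cos(c)^(sqrt(3))


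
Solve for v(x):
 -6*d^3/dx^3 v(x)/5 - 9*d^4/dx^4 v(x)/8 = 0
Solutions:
 v(x) = C1 + C2*x + C3*x^2 + C4*exp(-16*x/15)


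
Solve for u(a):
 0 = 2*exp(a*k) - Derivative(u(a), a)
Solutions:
 u(a) = C1 + 2*exp(a*k)/k


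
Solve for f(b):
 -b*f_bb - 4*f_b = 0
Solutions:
 f(b) = C1 + C2/b^3


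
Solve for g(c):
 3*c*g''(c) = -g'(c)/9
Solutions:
 g(c) = C1 + C2*c^(26/27)


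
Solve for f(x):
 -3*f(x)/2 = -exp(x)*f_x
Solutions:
 f(x) = C1*exp(-3*exp(-x)/2)


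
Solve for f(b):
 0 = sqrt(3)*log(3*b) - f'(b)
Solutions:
 f(b) = C1 + sqrt(3)*b*log(b) - sqrt(3)*b + sqrt(3)*b*log(3)


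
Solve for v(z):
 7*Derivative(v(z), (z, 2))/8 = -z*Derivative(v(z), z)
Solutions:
 v(z) = C1 + C2*erf(2*sqrt(7)*z/7)


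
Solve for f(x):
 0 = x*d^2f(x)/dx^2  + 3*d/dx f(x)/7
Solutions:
 f(x) = C1 + C2*x^(4/7)


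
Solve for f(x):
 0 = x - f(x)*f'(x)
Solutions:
 f(x) = -sqrt(C1 + x^2)
 f(x) = sqrt(C1 + x^2)


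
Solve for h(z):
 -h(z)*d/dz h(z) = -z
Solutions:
 h(z) = -sqrt(C1 + z^2)
 h(z) = sqrt(C1 + z^2)


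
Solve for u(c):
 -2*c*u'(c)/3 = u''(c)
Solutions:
 u(c) = C1 + C2*erf(sqrt(3)*c/3)


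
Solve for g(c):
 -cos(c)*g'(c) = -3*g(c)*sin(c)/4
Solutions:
 g(c) = C1/cos(c)^(3/4)


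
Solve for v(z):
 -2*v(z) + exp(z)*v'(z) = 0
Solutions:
 v(z) = C1*exp(-2*exp(-z))


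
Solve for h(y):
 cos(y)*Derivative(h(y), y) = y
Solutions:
 h(y) = C1 + Integral(y/cos(y), y)


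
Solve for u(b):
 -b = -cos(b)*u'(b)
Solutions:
 u(b) = C1 + Integral(b/cos(b), b)


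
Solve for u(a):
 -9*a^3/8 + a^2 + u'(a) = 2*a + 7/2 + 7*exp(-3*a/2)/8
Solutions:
 u(a) = C1 + 9*a^4/32 - a^3/3 + a^2 + 7*a/2 - 7*exp(-3*a/2)/12


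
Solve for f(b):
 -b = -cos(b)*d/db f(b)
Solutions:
 f(b) = C1 + Integral(b/cos(b), b)


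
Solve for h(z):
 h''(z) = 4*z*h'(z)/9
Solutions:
 h(z) = C1 + C2*erfi(sqrt(2)*z/3)


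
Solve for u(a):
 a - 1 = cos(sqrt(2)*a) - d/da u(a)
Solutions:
 u(a) = C1 - a^2/2 + a + sqrt(2)*sin(sqrt(2)*a)/2


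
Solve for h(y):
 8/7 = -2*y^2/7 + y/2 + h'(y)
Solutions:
 h(y) = C1 + 2*y^3/21 - y^2/4 + 8*y/7


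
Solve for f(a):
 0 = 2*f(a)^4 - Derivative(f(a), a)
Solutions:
 f(a) = (-1/(C1 + 6*a))^(1/3)
 f(a) = (-1/(C1 + 2*a))^(1/3)*(-3^(2/3) - 3*3^(1/6)*I)/6
 f(a) = (-1/(C1 + 2*a))^(1/3)*(-3^(2/3) + 3*3^(1/6)*I)/6


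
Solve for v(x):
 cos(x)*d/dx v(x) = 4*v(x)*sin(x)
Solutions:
 v(x) = C1/cos(x)^4


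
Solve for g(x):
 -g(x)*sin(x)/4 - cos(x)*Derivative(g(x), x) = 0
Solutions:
 g(x) = C1*cos(x)^(1/4)


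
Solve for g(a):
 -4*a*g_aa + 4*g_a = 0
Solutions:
 g(a) = C1 + C2*a^2


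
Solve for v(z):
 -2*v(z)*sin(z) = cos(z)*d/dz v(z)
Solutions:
 v(z) = C1*cos(z)^2


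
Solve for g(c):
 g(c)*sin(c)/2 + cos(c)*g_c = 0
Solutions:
 g(c) = C1*sqrt(cos(c))


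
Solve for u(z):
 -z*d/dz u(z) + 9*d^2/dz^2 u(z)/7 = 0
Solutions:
 u(z) = C1 + C2*erfi(sqrt(14)*z/6)


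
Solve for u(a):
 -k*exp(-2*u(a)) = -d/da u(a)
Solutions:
 u(a) = log(-sqrt(C1 + 2*a*k))
 u(a) = log(C1 + 2*a*k)/2


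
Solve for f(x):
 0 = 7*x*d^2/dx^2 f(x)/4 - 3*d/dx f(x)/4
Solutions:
 f(x) = C1 + C2*x^(10/7)


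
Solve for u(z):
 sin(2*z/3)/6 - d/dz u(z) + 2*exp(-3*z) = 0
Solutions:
 u(z) = C1 - cos(2*z/3)/4 - 2*exp(-3*z)/3


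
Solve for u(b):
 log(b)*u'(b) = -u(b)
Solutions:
 u(b) = C1*exp(-li(b))


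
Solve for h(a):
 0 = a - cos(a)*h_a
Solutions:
 h(a) = C1 + Integral(a/cos(a), a)


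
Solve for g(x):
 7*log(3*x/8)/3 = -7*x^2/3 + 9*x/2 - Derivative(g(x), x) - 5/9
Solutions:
 g(x) = C1 - 7*x^3/9 + 9*x^2/4 - 7*x*log(x)/3 - 7*x*log(3)/3 + 16*x/9 + 7*x*log(2)


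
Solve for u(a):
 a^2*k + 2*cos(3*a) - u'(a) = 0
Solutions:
 u(a) = C1 + a^3*k/3 + 2*sin(3*a)/3


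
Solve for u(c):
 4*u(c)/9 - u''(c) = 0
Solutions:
 u(c) = C1*exp(-2*c/3) + C2*exp(2*c/3)


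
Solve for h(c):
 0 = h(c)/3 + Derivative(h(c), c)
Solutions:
 h(c) = C1*exp(-c/3)


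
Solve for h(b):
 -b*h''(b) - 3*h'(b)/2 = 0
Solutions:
 h(b) = C1 + C2/sqrt(b)


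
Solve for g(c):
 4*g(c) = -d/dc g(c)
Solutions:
 g(c) = C1*exp(-4*c)


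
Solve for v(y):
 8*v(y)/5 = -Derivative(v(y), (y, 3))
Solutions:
 v(y) = C3*exp(-2*5^(2/3)*y/5) + (C1*sin(sqrt(3)*5^(2/3)*y/5) + C2*cos(sqrt(3)*5^(2/3)*y/5))*exp(5^(2/3)*y/5)


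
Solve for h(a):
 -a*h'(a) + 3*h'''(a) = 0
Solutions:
 h(a) = C1 + Integral(C2*airyai(3^(2/3)*a/3) + C3*airybi(3^(2/3)*a/3), a)


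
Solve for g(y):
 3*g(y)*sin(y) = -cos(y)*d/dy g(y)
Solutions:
 g(y) = C1*cos(y)^3


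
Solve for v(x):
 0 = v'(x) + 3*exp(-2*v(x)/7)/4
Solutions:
 v(x) = 7*log(-sqrt(C1 - 3*x)) - 7*log(14)/2
 v(x) = 7*log(C1 - 3*x)/2 - 7*log(14)/2


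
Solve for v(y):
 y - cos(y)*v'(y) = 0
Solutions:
 v(y) = C1 + Integral(y/cos(y), y)


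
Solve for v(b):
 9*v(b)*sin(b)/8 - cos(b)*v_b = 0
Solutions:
 v(b) = C1/cos(b)^(9/8)


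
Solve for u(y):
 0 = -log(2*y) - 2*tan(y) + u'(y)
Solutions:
 u(y) = C1 + y*log(y) - y + y*log(2) - 2*log(cos(y))


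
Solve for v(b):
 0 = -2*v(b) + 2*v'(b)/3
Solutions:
 v(b) = C1*exp(3*b)


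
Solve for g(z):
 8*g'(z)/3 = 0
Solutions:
 g(z) = C1


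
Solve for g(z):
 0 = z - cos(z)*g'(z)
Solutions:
 g(z) = C1 + Integral(z/cos(z), z)


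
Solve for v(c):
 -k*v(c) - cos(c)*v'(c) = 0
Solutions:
 v(c) = C1*exp(k*(log(sin(c) - 1) - log(sin(c) + 1))/2)


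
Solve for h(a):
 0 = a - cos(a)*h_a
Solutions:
 h(a) = C1 + Integral(a/cos(a), a)


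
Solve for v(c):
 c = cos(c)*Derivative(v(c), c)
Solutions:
 v(c) = C1 + Integral(c/cos(c), c)


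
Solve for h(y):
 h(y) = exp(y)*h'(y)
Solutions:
 h(y) = C1*exp(-exp(-y))


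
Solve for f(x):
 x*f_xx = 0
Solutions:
 f(x) = C1 + C2*x


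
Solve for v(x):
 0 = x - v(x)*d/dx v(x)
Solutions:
 v(x) = -sqrt(C1 + x^2)
 v(x) = sqrt(C1 + x^2)


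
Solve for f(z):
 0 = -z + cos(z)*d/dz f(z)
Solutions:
 f(z) = C1 + Integral(z/cos(z), z)


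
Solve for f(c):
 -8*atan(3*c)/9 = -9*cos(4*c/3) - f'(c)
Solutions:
 f(c) = C1 + 8*c*atan(3*c)/9 - 4*log(9*c^2 + 1)/27 - 27*sin(4*c/3)/4


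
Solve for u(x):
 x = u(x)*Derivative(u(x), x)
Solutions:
 u(x) = -sqrt(C1 + x^2)
 u(x) = sqrt(C1 + x^2)


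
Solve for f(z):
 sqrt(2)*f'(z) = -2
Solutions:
 f(z) = C1 - sqrt(2)*z


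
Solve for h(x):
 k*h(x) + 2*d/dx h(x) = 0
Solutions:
 h(x) = C1*exp(-k*x/2)


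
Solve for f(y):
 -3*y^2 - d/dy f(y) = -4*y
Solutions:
 f(y) = C1 - y^3 + 2*y^2


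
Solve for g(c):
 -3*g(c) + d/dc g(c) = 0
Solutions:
 g(c) = C1*exp(3*c)


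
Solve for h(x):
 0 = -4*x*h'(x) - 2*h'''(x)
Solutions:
 h(x) = C1 + Integral(C2*airyai(-2^(1/3)*x) + C3*airybi(-2^(1/3)*x), x)


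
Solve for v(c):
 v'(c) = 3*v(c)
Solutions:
 v(c) = C1*exp(3*c)


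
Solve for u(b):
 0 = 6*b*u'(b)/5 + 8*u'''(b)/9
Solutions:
 u(b) = C1 + Integral(C2*airyai(-3*50^(1/3)*b/10) + C3*airybi(-3*50^(1/3)*b/10), b)


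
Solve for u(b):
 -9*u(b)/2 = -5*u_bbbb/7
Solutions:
 u(b) = C1*exp(-10^(3/4)*sqrt(3)*7^(1/4)*b/10) + C2*exp(10^(3/4)*sqrt(3)*7^(1/4)*b/10) + C3*sin(10^(3/4)*sqrt(3)*7^(1/4)*b/10) + C4*cos(10^(3/4)*sqrt(3)*7^(1/4)*b/10)


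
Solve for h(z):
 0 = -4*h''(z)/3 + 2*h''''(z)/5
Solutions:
 h(z) = C1 + C2*z + C3*exp(-sqrt(30)*z/3) + C4*exp(sqrt(30)*z/3)


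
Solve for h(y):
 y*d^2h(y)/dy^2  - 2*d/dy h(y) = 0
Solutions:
 h(y) = C1 + C2*y^3


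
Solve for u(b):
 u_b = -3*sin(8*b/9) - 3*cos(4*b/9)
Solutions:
 u(b) = C1 - 27*sin(4*b/9)/4 + 27*cos(8*b/9)/8


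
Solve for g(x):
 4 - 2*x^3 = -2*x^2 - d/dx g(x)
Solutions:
 g(x) = C1 + x^4/2 - 2*x^3/3 - 4*x


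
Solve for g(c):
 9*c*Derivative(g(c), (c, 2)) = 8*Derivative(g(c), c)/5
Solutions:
 g(c) = C1 + C2*c^(53/45)


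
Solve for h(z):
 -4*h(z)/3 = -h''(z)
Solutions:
 h(z) = C1*exp(-2*sqrt(3)*z/3) + C2*exp(2*sqrt(3)*z/3)


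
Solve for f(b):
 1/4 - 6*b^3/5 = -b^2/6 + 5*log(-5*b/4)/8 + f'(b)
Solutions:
 f(b) = C1 - 3*b^4/10 + b^3/18 - 5*b*log(-b)/8 + b*(-5*log(5) + 10*log(2) + 7)/8


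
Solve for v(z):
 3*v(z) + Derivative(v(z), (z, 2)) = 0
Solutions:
 v(z) = C1*sin(sqrt(3)*z) + C2*cos(sqrt(3)*z)


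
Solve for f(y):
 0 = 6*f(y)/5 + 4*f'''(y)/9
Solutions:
 f(y) = C3*exp(-3*10^(2/3)*y/10) + (C1*sin(3*10^(2/3)*sqrt(3)*y/20) + C2*cos(3*10^(2/3)*sqrt(3)*y/20))*exp(3*10^(2/3)*y/20)


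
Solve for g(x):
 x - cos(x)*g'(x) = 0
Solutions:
 g(x) = C1 + Integral(x/cos(x), x)


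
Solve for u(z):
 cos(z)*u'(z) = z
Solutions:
 u(z) = C1 + Integral(z/cos(z), z)


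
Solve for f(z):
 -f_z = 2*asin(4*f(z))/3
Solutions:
 Integral(1/asin(4*_y), (_y, f(z))) = C1 - 2*z/3


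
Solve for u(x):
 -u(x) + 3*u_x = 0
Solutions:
 u(x) = C1*exp(x/3)


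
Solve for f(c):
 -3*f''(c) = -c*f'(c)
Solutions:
 f(c) = C1 + C2*erfi(sqrt(6)*c/6)


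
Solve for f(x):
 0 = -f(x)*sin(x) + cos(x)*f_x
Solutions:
 f(x) = C1/cos(x)


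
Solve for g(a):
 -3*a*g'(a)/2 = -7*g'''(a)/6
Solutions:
 g(a) = C1 + Integral(C2*airyai(21^(2/3)*a/7) + C3*airybi(21^(2/3)*a/7), a)


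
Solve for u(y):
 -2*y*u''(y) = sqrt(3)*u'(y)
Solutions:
 u(y) = C1 + C2*y^(1 - sqrt(3)/2)


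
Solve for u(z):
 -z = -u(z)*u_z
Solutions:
 u(z) = -sqrt(C1 + z^2)
 u(z) = sqrt(C1 + z^2)


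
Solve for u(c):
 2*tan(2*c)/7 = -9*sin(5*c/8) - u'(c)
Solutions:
 u(c) = C1 + log(cos(2*c))/7 + 72*cos(5*c/8)/5


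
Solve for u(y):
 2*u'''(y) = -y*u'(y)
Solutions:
 u(y) = C1 + Integral(C2*airyai(-2^(2/3)*y/2) + C3*airybi(-2^(2/3)*y/2), y)


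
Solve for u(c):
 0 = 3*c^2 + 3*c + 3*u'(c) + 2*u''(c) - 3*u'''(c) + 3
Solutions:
 u(c) = C1 + C2*exp(c*(1 - sqrt(10))/3) + C3*exp(c*(1 + sqrt(10))/3) - c^3/3 + c^2/6 - 29*c/9


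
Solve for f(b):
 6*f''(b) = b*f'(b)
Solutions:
 f(b) = C1 + C2*erfi(sqrt(3)*b/6)


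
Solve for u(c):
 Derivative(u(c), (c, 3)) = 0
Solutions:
 u(c) = C1 + C2*c + C3*c^2


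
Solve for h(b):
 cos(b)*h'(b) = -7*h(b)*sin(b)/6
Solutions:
 h(b) = C1*cos(b)^(7/6)


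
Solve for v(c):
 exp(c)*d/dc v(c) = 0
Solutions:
 v(c) = C1


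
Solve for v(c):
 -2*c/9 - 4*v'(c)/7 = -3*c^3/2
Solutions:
 v(c) = C1 + 21*c^4/32 - 7*c^2/36


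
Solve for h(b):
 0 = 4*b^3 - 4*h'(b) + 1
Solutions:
 h(b) = C1 + b^4/4 + b/4


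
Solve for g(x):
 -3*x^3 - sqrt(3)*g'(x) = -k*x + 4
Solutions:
 g(x) = C1 + sqrt(3)*k*x^2/6 - sqrt(3)*x^4/4 - 4*sqrt(3)*x/3


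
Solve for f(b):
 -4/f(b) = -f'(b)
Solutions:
 f(b) = -sqrt(C1 + 8*b)
 f(b) = sqrt(C1 + 8*b)


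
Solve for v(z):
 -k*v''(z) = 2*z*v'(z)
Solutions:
 v(z) = C1 + C2*sqrt(k)*erf(z*sqrt(1/k))


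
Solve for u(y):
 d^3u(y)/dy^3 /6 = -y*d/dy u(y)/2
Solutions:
 u(y) = C1 + Integral(C2*airyai(-3^(1/3)*y) + C3*airybi(-3^(1/3)*y), y)


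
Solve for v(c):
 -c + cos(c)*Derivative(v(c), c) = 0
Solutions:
 v(c) = C1 + Integral(c/cos(c), c)


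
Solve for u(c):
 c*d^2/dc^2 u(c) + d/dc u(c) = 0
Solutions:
 u(c) = C1 + C2*log(c)


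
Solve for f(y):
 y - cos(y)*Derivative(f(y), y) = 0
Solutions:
 f(y) = C1 + Integral(y/cos(y), y)


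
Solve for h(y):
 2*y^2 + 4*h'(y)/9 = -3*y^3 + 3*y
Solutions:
 h(y) = C1 - 27*y^4/16 - 3*y^3/2 + 27*y^2/8


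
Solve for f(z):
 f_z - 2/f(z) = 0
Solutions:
 f(z) = -sqrt(C1 + 4*z)
 f(z) = sqrt(C1 + 4*z)


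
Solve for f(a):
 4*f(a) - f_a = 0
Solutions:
 f(a) = C1*exp(4*a)


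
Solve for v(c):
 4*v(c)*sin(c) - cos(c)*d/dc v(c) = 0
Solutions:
 v(c) = C1/cos(c)^4


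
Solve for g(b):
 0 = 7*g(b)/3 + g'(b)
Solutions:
 g(b) = C1*exp(-7*b/3)


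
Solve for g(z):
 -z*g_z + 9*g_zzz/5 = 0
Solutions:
 g(z) = C1 + Integral(C2*airyai(15^(1/3)*z/3) + C3*airybi(15^(1/3)*z/3), z)


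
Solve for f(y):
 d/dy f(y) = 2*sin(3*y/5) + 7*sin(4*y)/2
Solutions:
 f(y) = C1 - 10*cos(3*y/5)/3 - 7*cos(4*y)/8


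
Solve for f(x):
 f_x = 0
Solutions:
 f(x) = C1


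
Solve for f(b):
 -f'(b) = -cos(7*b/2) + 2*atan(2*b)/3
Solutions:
 f(b) = C1 - 2*b*atan(2*b)/3 + log(4*b^2 + 1)/6 + 2*sin(7*b/2)/7


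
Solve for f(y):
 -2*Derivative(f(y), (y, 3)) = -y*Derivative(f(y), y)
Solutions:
 f(y) = C1 + Integral(C2*airyai(2^(2/3)*y/2) + C3*airybi(2^(2/3)*y/2), y)


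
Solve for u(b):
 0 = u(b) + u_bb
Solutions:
 u(b) = C1*sin(b) + C2*cos(b)


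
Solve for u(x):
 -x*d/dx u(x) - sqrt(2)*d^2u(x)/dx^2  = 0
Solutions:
 u(x) = C1 + C2*erf(2^(1/4)*x/2)


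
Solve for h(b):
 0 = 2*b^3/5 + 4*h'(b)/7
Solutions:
 h(b) = C1 - 7*b^4/40


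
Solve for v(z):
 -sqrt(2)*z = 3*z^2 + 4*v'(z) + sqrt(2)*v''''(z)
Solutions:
 v(z) = C1 + C4*exp(-sqrt(2)*z) - z^3/4 - sqrt(2)*z^2/8 + (C2*sin(sqrt(6)*z/2) + C3*cos(sqrt(6)*z/2))*exp(sqrt(2)*z/2)


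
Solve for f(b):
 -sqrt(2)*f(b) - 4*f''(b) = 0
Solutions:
 f(b) = C1*sin(2^(1/4)*b/2) + C2*cos(2^(1/4)*b/2)


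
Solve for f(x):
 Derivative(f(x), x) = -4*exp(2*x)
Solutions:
 f(x) = C1 - 2*exp(2*x)


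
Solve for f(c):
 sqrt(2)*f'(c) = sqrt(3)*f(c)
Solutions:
 f(c) = C1*exp(sqrt(6)*c/2)


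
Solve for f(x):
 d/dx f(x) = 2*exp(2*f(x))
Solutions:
 f(x) = log(-sqrt(-1/(C1 + 2*x))) - log(2)/2
 f(x) = log(-1/(C1 + 2*x))/2 - log(2)/2


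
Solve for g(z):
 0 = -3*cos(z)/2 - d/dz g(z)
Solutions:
 g(z) = C1 - 3*sin(z)/2


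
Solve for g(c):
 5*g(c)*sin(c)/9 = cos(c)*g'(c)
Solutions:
 g(c) = C1/cos(c)^(5/9)


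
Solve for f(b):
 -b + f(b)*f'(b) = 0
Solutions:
 f(b) = -sqrt(C1 + b^2)
 f(b) = sqrt(C1 + b^2)


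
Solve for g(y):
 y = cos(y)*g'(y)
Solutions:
 g(y) = C1 + Integral(y/cos(y), y)


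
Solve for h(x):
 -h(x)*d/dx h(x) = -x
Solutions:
 h(x) = -sqrt(C1 + x^2)
 h(x) = sqrt(C1 + x^2)


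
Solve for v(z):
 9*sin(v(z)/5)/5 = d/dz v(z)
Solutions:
 -9*z/5 + 5*log(cos(v(z)/5) - 1)/2 - 5*log(cos(v(z)/5) + 1)/2 = C1


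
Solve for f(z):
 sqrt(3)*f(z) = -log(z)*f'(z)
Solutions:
 f(z) = C1*exp(-sqrt(3)*li(z))


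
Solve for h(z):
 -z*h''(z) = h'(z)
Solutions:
 h(z) = C1 + C2*log(z)


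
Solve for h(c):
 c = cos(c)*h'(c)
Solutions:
 h(c) = C1 + Integral(c/cos(c), c)


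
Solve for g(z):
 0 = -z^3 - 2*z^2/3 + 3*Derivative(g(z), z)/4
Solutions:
 g(z) = C1 + z^4/3 + 8*z^3/27


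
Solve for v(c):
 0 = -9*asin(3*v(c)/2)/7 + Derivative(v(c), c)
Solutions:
 Integral(1/asin(3*_y/2), (_y, v(c))) = C1 + 9*c/7


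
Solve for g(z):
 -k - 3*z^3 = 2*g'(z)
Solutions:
 g(z) = C1 - k*z/2 - 3*z^4/8


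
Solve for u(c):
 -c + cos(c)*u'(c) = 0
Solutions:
 u(c) = C1 + Integral(c/cos(c), c)


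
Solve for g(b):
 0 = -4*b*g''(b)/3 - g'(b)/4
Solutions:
 g(b) = C1 + C2*b^(13/16)


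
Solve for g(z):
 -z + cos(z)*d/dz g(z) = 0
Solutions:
 g(z) = C1 + Integral(z/cos(z), z)


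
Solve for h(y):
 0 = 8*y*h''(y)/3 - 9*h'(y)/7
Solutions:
 h(y) = C1 + C2*y^(83/56)


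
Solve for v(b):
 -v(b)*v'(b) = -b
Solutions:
 v(b) = -sqrt(C1 + b^2)
 v(b) = sqrt(C1 + b^2)


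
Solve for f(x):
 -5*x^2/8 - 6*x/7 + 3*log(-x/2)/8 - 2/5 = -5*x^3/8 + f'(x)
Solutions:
 f(x) = C1 + 5*x^4/32 - 5*x^3/24 - 3*x^2/7 + 3*x*log(-x)/8 + x*(-31 - 15*log(2))/40


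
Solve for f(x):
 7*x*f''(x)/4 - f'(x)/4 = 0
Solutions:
 f(x) = C1 + C2*x^(8/7)


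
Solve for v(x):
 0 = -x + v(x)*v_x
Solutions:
 v(x) = -sqrt(C1 + x^2)
 v(x) = sqrt(C1 + x^2)


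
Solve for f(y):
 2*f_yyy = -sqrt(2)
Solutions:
 f(y) = C1 + C2*y + C3*y^2 - sqrt(2)*y^3/12


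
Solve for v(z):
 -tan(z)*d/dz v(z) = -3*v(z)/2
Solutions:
 v(z) = C1*sin(z)^(3/2)


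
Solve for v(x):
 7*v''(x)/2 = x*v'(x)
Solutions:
 v(x) = C1 + C2*erfi(sqrt(7)*x/7)


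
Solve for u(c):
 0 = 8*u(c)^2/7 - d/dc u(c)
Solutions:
 u(c) = -7/(C1 + 8*c)


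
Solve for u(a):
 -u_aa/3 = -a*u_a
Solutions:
 u(a) = C1 + C2*erfi(sqrt(6)*a/2)


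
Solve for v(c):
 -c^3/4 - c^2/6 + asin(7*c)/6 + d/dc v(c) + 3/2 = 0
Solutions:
 v(c) = C1 + c^4/16 + c^3/18 - c*asin(7*c)/6 - 3*c/2 - sqrt(1 - 49*c^2)/42


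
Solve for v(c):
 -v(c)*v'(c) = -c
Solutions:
 v(c) = -sqrt(C1 + c^2)
 v(c) = sqrt(C1 + c^2)


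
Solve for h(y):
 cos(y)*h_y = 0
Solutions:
 h(y) = C1


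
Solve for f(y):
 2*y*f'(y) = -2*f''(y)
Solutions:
 f(y) = C1 + C2*erf(sqrt(2)*y/2)


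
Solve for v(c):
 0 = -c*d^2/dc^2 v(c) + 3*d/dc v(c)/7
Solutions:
 v(c) = C1 + C2*c^(10/7)


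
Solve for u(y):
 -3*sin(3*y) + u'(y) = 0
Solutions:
 u(y) = C1 - cos(3*y)


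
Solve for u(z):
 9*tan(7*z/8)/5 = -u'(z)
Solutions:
 u(z) = C1 + 72*log(cos(7*z/8))/35


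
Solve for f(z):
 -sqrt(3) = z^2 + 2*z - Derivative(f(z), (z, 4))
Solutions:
 f(z) = C1 + C2*z + C3*z^2 + C4*z^3 + z^6/360 + z^5/60 + sqrt(3)*z^4/24


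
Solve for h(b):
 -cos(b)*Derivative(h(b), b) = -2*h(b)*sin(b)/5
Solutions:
 h(b) = C1/cos(b)^(2/5)


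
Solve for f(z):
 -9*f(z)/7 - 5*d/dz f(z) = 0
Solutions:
 f(z) = C1*exp(-9*z/35)


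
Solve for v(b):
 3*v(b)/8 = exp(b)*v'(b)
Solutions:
 v(b) = C1*exp(-3*exp(-b)/8)


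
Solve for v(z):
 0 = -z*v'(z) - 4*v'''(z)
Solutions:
 v(z) = C1 + Integral(C2*airyai(-2^(1/3)*z/2) + C3*airybi(-2^(1/3)*z/2), z)


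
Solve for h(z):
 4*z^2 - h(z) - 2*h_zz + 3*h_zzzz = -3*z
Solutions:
 h(z) = C1*exp(-z) + C2*exp(z) + C3*sin(sqrt(3)*z/3) + C4*cos(sqrt(3)*z/3) + 4*z^2 + 3*z - 16


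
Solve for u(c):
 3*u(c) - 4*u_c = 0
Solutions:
 u(c) = C1*exp(3*c/4)


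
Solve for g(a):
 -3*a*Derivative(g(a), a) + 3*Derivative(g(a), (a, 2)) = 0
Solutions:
 g(a) = C1 + C2*erfi(sqrt(2)*a/2)


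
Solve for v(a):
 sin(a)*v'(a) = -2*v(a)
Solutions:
 v(a) = C1*(cos(a) + 1)/(cos(a) - 1)


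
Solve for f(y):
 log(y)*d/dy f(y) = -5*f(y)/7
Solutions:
 f(y) = C1*exp(-5*li(y)/7)


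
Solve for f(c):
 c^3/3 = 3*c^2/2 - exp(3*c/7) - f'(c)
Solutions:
 f(c) = C1 - c^4/12 + c^3/2 - 7*exp(3*c/7)/3


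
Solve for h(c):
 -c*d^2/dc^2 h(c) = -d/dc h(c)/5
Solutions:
 h(c) = C1 + C2*c^(6/5)


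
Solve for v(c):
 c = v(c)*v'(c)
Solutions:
 v(c) = -sqrt(C1 + c^2)
 v(c) = sqrt(C1 + c^2)


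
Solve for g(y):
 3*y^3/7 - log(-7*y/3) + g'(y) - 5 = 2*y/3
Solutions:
 g(y) = C1 - 3*y^4/28 + y^2/3 + y*log(-y) + y*(-log(3) + log(7) + 4)


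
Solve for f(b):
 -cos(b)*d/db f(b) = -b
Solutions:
 f(b) = C1 + Integral(b/cos(b), b)


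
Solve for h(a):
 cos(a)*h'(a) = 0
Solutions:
 h(a) = C1


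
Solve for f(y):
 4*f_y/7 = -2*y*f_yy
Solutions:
 f(y) = C1 + C2*y^(5/7)


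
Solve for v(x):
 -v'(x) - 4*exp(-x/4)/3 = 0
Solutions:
 v(x) = C1 + 16*exp(-x/4)/3


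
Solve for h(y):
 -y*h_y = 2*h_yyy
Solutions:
 h(y) = C1 + Integral(C2*airyai(-2^(2/3)*y/2) + C3*airybi(-2^(2/3)*y/2), y)


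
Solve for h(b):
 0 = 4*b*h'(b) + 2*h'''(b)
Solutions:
 h(b) = C1 + Integral(C2*airyai(-2^(1/3)*b) + C3*airybi(-2^(1/3)*b), b)


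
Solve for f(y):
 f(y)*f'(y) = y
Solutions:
 f(y) = -sqrt(C1 + y^2)
 f(y) = sqrt(C1 + y^2)


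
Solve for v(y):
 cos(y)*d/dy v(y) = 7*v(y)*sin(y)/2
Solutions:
 v(y) = C1/cos(y)^(7/2)


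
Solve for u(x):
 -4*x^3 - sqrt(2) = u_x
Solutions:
 u(x) = C1 - x^4 - sqrt(2)*x


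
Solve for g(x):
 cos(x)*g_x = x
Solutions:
 g(x) = C1 + Integral(x/cos(x), x)


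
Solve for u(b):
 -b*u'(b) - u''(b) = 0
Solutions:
 u(b) = C1 + C2*erf(sqrt(2)*b/2)


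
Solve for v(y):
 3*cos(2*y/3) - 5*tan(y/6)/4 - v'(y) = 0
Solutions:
 v(y) = C1 + 15*log(cos(y/6))/2 + 9*sin(2*y/3)/2


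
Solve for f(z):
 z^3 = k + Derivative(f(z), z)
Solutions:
 f(z) = C1 - k*z + z^4/4


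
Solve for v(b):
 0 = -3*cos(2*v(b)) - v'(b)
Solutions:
 v(b) = -asin((C1 + exp(12*b))/(C1 - exp(12*b)))/2 + pi/2
 v(b) = asin((C1 + exp(12*b))/(C1 - exp(12*b)))/2


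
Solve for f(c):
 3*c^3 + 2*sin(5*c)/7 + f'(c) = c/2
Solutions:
 f(c) = C1 - 3*c^4/4 + c^2/4 + 2*cos(5*c)/35


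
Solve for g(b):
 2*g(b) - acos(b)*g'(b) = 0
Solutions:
 g(b) = C1*exp(2*Integral(1/acos(b), b))


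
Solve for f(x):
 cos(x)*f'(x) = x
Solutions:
 f(x) = C1 + Integral(x/cos(x), x)


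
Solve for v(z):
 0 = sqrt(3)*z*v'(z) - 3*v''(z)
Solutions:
 v(z) = C1 + C2*erfi(sqrt(2)*3^(3/4)*z/6)


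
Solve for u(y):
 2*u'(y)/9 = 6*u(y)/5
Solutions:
 u(y) = C1*exp(27*y/5)


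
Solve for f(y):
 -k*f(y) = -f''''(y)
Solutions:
 f(y) = C1*exp(-k^(1/4)*y) + C2*exp(k^(1/4)*y) + C3*exp(-I*k^(1/4)*y) + C4*exp(I*k^(1/4)*y)


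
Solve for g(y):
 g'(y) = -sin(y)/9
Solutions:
 g(y) = C1 + cos(y)/9


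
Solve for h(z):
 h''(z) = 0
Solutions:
 h(z) = C1 + C2*z


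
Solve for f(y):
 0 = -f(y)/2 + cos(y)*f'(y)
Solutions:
 f(y) = C1*(sin(y) + 1)^(1/4)/(sin(y) - 1)^(1/4)


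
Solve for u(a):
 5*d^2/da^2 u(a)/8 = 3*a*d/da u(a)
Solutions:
 u(a) = C1 + C2*erfi(2*sqrt(15)*a/5)


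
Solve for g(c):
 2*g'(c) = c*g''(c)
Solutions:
 g(c) = C1 + C2*c^3


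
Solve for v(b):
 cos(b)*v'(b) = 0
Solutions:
 v(b) = C1


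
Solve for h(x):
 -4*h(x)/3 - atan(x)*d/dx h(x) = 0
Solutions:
 h(x) = C1*exp(-4*Integral(1/atan(x), x)/3)


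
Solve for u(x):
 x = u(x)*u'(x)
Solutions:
 u(x) = -sqrt(C1 + x^2)
 u(x) = sqrt(C1 + x^2)


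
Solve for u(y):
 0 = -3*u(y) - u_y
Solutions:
 u(y) = C1*exp(-3*y)


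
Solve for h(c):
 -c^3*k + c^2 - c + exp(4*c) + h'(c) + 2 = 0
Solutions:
 h(c) = C1 + c^4*k/4 - c^3/3 + c^2/2 - 2*c - exp(4*c)/4


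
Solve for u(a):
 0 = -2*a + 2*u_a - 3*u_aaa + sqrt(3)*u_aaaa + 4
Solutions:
 u(a) = C1 + C2*exp(a*(3^(2/3)/(3 + 2*sqrt(3))^(1/3) + 3^(1/3)*(3 + 2*sqrt(3))^(1/3) + 2*sqrt(3))/6)*sin(3^(1/6)*a*(-3^(2/3)*(3 + 2*sqrt(3))^(1/3) + 3/(3 + 2*sqrt(3))^(1/3))/6) + C3*exp(a*(3^(2/3)/(3 + 2*sqrt(3))^(1/3) + 3^(1/3)*(3 + 2*sqrt(3))^(1/3) + 2*sqrt(3))/6)*cos(3^(1/6)*a*(-3^(2/3)*(3 + 2*sqrt(3))^(1/3) + 3/(3 + 2*sqrt(3))^(1/3))/6) + C4*exp(a*(-3^(1/3)*(3 + 2*sqrt(3))^(1/3) - 3^(2/3)/(3 + 2*sqrt(3))^(1/3) + sqrt(3))/3) + a^2/2 - 2*a


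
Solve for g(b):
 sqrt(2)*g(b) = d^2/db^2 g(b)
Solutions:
 g(b) = C1*exp(-2^(1/4)*b) + C2*exp(2^(1/4)*b)


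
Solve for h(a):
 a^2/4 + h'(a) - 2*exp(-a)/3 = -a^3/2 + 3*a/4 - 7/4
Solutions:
 h(a) = C1 - a^4/8 - a^3/12 + 3*a^2/8 - 7*a/4 - 2*exp(-a)/3


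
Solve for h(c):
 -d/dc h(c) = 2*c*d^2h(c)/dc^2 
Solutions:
 h(c) = C1 + C2*sqrt(c)


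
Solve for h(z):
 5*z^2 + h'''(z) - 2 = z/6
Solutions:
 h(z) = C1 + C2*z + C3*z^2 - z^5/12 + z^4/144 + z^3/3


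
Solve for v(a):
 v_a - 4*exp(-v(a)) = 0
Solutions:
 v(a) = log(C1 + 4*a)


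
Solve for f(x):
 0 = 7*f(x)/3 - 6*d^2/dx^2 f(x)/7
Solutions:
 f(x) = C1*exp(-7*sqrt(2)*x/6) + C2*exp(7*sqrt(2)*x/6)


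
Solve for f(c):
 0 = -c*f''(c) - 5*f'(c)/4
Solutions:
 f(c) = C1 + C2/c^(1/4)


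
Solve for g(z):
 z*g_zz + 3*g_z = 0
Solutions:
 g(z) = C1 + C2/z^2


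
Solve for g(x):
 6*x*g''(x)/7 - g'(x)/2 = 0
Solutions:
 g(x) = C1 + C2*x^(19/12)


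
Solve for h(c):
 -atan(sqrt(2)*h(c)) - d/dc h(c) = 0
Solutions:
 Integral(1/atan(sqrt(2)*_y), (_y, h(c))) = C1 - c


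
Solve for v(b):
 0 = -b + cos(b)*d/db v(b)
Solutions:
 v(b) = C1 + Integral(b/cos(b), b)


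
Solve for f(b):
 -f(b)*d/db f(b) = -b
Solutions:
 f(b) = -sqrt(C1 + b^2)
 f(b) = sqrt(C1 + b^2)


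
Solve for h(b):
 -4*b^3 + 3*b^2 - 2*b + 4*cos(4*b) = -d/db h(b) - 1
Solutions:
 h(b) = C1 + b^4 - b^3 + b^2 - b - sin(4*b)


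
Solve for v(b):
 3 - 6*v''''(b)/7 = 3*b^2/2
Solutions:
 v(b) = C1 + C2*b + C3*b^2 + C4*b^3 - 7*b^6/1440 + 7*b^4/48


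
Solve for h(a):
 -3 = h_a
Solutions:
 h(a) = C1 - 3*a


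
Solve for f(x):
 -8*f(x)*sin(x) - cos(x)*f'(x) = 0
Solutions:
 f(x) = C1*cos(x)^8


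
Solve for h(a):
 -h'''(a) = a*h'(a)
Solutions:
 h(a) = C1 + Integral(C2*airyai(-a) + C3*airybi(-a), a)


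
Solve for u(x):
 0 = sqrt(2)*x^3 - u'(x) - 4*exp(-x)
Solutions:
 u(x) = C1 + sqrt(2)*x^4/4 + 4*exp(-x)


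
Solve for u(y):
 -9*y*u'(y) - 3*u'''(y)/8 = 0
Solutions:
 u(y) = C1 + Integral(C2*airyai(-2*3^(1/3)*y) + C3*airybi(-2*3^(1/3)*y), y)


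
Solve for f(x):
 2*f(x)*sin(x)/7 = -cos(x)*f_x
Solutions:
 f(x) = C1*cos(x)^(2/7)


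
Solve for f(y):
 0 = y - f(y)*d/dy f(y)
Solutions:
 f(y) = -sqrt(C1 + y^2)
 f(y) = sqrt(C1 + y^2)


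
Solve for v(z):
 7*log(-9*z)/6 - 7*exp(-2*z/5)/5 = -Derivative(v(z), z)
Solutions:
 v(z) = C1 - 7*z*log(-z)/6 + 7*z*(1 - 2*log(3))/6 - 7*exp(-2*z/5)/2


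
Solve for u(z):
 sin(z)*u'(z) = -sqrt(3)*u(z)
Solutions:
 u(z) = C1*(cos(z) + 1)^(sqrt(3)/2)/(cos(z) - 1)^(sqrt(3)/2)


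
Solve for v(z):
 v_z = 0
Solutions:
 v(z) = C1


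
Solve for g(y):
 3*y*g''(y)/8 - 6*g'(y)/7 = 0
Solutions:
 g(y) = C1 + C2*y^(23/7)


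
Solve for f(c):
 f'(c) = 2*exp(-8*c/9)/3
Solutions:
 f(c) = C1 - 3*exp(-8*c/9)/4


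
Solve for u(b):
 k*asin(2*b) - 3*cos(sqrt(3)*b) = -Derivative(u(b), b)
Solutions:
 u(b) = C1 - k*(b*asin(2*b) + sqrt(1 - 4*b^2)/2) + sqrt(3)*sin(sqrt(3)*b)


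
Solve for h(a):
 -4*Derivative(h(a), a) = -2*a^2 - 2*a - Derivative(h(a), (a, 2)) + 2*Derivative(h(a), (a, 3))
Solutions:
 h(a) = C1 + a^3/6 + 3*a^2/8 - 5*a/16 + (C2*sin(sqrt(31)*a/4) + C3*cos(sqrt(31)*a/4))*exp(a/4)


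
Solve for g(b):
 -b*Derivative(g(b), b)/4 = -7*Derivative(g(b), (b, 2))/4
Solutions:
 g(b) = C1 + C2*erfi(sqrt(14)*b/14)


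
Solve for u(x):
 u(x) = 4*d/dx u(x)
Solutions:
 u(x) = C1*exp(x/4)


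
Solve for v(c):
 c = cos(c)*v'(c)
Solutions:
 v(c) = C1 + Integral(c/cos(c), c)


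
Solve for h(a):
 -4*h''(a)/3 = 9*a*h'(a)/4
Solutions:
 h(a) = C1 + C2*erf(3*sqrt(6)*a/8)


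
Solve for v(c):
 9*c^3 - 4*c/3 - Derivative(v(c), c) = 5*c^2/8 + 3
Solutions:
 v(c) = C1 + 9*c^4/4 - 5*c^3/24 - 2*c^2/3 - 3*c


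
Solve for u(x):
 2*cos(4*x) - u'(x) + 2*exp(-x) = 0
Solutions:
 u(x) = C1 + sin(4*x)/2 - 2*exp(-x)


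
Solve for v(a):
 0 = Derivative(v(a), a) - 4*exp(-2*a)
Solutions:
 v(a) = C1 - 2*exp(-2*a)


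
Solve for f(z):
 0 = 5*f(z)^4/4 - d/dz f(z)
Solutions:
 f(z) = 2^(2/3)*(-1/(C1 + 15*z))^(1/3)
 f(z) = (-1/(C1 + 5*z))^(1/3)*(-6^(2/3) - 3*2^(2/3)*3^(1/6)*I)/6
 f(z) = (-1/(C1 + 5*z))^(1/3)*(-6^(2/3) + 3*2^(2/3)*3^(1/6)*I)/6


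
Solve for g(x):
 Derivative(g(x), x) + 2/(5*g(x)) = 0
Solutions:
 g(x) = -sqrt(C1 - 20*x)/5
 g(x) = sqrt(C1 - 20*x)/5


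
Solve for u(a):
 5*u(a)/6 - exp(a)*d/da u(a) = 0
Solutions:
 u(a) = C1*exp(-5*exp(-a)/6)


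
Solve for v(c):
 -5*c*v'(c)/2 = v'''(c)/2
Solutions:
 v(c) = C1 + Integral(C2*airyai(-5^(1/3)*c) + C3*airybi(-5^(1/3)*c), c)


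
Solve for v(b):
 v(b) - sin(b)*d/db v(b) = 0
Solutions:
 v(b) = C1*sqrt(cos(b) - 1)/sqrt(cos(b) + 1)


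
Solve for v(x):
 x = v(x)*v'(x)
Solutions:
 v(x) = -sqrt(C1 + x^2)
 v(x) = sqrt(C1 + x^2)


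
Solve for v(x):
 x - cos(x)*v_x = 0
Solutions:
 v(x) = C1 + Integral(x/cos(x), x)


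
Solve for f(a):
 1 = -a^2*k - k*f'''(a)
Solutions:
 f(a) = C1 + C2*a + C3*a^2 - a^5/60 - a^3/(6*k)


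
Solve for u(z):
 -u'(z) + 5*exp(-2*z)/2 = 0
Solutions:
 u(z) = C1 - 5*exp(-2*z)/4


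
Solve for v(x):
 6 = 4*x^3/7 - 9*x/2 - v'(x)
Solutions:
 v(x) = C1 + x^4/7 - 9*x^2/4 - 6*x


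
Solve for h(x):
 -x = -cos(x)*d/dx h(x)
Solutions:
 h(x) = C1 + Integral(x/cos(x), x)


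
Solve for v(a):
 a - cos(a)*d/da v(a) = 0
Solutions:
 v(a) = C1 + Integral(a/cos(a), a)


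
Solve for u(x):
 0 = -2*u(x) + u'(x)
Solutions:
 u(x) = C1*exp(2*x)


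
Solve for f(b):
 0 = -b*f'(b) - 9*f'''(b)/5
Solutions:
 f(b) = C1 + Integral(C2*airyai(-15^(1/3)*b/3) + C3*airybi(-15^(1/3)*b/3), b)


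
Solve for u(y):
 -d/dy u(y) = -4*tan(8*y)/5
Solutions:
 u(y) = C1 - log(cos(8*y))/10


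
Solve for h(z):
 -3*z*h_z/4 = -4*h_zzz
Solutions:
 h(z) = C1 + Integral(C2*airyai(2^(2/3)*3^(1/3)*z/4) + C3*airybi(2^(2/3)*3^(1/3)*z/4), z)


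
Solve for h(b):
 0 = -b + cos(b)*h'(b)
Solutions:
 h(b) = C1 + Integral(b/cos(b), b)


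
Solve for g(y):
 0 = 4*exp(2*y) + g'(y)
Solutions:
 g(y) = C1 - 2*exp(2*y)


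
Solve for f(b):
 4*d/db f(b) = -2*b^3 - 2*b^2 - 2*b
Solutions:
 f(b) = C1 - b^4/8 - b^3/6 - b^2/4


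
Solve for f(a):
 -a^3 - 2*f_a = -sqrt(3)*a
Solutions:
 f(a) = C1 - a^4/8 + sqrt(3)*a^2/4


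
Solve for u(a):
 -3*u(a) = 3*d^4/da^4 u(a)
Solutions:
 u(a) = (C1*sin(sqrt(2)*a/2) + C2*cos(sqrt(2)*a/2))*exp(-sqrt(2)*a/2) + (C3*sin(sqrt(2)*a/2) + C4*cos(sqrt(2)*a/2))*exp(sqrt(2)*a/2)


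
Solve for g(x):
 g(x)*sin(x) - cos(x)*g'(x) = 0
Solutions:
 g(x) = C1/cos(x)


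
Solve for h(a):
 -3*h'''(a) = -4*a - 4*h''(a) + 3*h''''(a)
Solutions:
 h(a) = C1 + C2*a + C3*exp(a*(-3 + sqrt(57))/6) + C4*exp(-a*(3 + sqrt(57))/6) - a^3/6 - 3*a^2/8


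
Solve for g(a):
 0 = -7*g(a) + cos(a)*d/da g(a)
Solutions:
 g(a) = C1*sqrt(sin(a) + 1)*(sin(a)^3 + 3*sin(a)^2 + 3*sin(a) + 1)/(sqrt(sin(a) - 1)*(sin(a)^3 - 3*sin(a)^2 + 3*sin(a) - 1))


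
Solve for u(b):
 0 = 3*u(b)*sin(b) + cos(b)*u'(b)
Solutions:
 u(b) = C1*cos(b)^3


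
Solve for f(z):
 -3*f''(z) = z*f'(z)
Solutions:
 f(z) = C1 + C2*erf(sqrt(6)*z/6)


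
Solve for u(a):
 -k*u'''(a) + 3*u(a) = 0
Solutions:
 u(a) = C1*exp(3^(1/3)*a*(1/k)^(1/3)) + C2*exp(a*(-3^(1/3) + 3^(5/6)*I)*(1/k)^(1/3)/2) + C3*exp(-a*(3^(1/3) + 3^(5/6)*I)*(1/k)^(1/3)/2)


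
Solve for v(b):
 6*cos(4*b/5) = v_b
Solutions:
 v(b) = C1 + 15*sin(4*b/5)/2


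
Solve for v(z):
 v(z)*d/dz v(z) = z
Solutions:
 v(z) = -sqrt(C1 + z^2)
 v(z) = sqrt(C1 + z^2)


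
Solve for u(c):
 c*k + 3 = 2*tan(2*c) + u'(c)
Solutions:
 u(c) = C1 + c^2*k/2 + 3*c + log(cos(2*c))


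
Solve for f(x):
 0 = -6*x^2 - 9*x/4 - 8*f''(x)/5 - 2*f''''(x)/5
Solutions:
 f(x) = C1 + C2*x + C3*sin(2*x) + C4*cos(2*x) - 5*x^4/16 - 15*x^3/64 + 15*x^2/16


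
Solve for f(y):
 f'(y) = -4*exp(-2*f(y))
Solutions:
 f(y) = log(-sqrt(C1 - 8*y))
 f(y) = log(C1 - 8*y)/2


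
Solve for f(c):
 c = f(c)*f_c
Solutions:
 f(c) = -sqrt(C1 + c^2)
 f(c) = sqrt(C1 + c^2)


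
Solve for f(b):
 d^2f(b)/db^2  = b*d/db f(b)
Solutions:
 f(b) = C1 + C2*erfi(sqrt(2)*b/2)


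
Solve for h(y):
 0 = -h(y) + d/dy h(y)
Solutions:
 h(y) = C1*exp(y)


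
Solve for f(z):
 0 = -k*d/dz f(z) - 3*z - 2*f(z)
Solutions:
 f(z) = C1*exp(-2*z/k) + 3*k/4 - 3*z/2


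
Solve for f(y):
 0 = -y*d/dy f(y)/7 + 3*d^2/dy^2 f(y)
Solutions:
 f(y) = C1 + C2*erfi(sqrt(42)*y/42)


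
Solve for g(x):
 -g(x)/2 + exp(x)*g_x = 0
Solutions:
 g(x) = C1*exp(-exp(-x)/2)


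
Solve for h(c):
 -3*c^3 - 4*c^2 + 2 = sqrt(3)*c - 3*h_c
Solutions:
 h(c) = C1 + c^4/4 + 4*c^3/9 + sqrt(3)*c^2/6 - 2*c/3


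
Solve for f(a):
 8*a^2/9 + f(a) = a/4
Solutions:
 f(a) = a*(9 - 32*a)/36


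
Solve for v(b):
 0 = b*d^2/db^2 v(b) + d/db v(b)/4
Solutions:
 v(b) = C1 + C2*b^(3/4)


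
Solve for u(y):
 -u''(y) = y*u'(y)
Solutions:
 u(y) = C1 + C2*erf(sqrt(2)*y/2)


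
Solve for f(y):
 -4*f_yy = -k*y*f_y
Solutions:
 f(y) = Piecewise((-sqrt(2)*sqrt(pi)*C1*erf(sqrt(2)*y*sqrt(-k)/4)/sqrt(-k) - C2, (k > 0) | (k < 0)), (-C1*y - C2, True))
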